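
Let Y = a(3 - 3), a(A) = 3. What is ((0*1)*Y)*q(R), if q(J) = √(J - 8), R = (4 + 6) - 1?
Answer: 0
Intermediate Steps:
R = 9 (R = 10 - 1 = 9)
Y = 3
q(J) = √(-8 + J)
((0*1)*Y)*q(R) = ((0*1)*3)*√(-8 + 9) = (0*3)*√1 = 0*1 = 0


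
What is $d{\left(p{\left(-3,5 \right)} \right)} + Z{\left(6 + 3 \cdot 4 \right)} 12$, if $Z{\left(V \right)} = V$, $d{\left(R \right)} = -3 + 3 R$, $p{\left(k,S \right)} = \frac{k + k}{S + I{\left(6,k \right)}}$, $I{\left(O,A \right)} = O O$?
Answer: $\frac{8715}{41} \approx 212.56$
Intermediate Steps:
$I{\left(O,A \right)} = O^{2}$
$p{\left(k,S \right)} = \frac{2 k}{36 + S}$ ($p{\left(k,S \right)} = \frac{k + k}{S + 6^{2}} = \frac{2 k}{S + 36} = \frac{2 k}{36 + S}$)
$d{\left(p{\left(-3,5 \right)} \right)} + Z{\left(6 + 3 \cdot 4 \right)} 12 = \left(-3 + 3 \cdot 2 \left(-3\right) \frac{1}{36 + 5}\right) + \left(6 + 3 \cdot 4\right) 12 = \left(-3 + 3 \cdot 2 \left(-3\right) \frac{1}{41}\right) + \left(6 + 12\right) 12 = \left(-3 + 3 \cdot 2 \left(-3\right) \frac{1}{41}\right) + 18 \cdot 12 = \left(-3 + 3 \left(- \frac{6}{41}\right)\right) + 216 = \left(-3 - \frac{18}{41}\right) + 216 = - \frac{141}{41} + 216 = \frac{8715}{41}$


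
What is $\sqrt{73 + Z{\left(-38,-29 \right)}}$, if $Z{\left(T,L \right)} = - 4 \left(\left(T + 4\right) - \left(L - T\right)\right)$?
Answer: $7 \sqrt{5} \approx 15.652$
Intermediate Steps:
$Z{\left(T,L \right)} = -16 - 8 T + 4 L$ ($Z{\left(T,L \right)} = - 4 \left(\left(4 + T\right) - \left(L - T\right)\right) = - 4 \left(4 - L + 2 T\right) = -16 - 8 T + 4 L$)
$\sqrt{73 + Z{\left(-38,-29 \right)}} = \sqrt{73 - -172} = \sqrt{73 + 172} = \sqrt{245} = 7 \sqrt{5}$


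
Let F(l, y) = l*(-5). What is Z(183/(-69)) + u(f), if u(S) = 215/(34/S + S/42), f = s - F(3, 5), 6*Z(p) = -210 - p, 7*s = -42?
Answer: 1339613/69414 ≈ 19.299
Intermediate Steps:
F(l, y) = -5*l
s = -6 (s = (⅐)*(-42) = -6)
Z(p) = -35 - p/6 (Z(p) = (-210 - p)/6 = -35 - p/6)
f = 9 (f = -6 - (-5)*3 = -6 - 1*(-15) = -6 + 15 = 9)
u(S) = 215/(34/S + S/42) (u(S) = 215/(34/S + S*(1/42)) = 215/(34/S + S/42))
Z(183/(-69)) + u(f) = (-35 - 61/(2*(-69))) + 9030*9/(1428 + 9²) = (-35 - 61*(-1)/(2*69)) + 9030*9/(1428 + 81) = (-35 - ⅙*(-61/23)) + 9030*9/1509 = (-35 + 61/138) + 9030*9*(1/1509) = -4769/138 + 27090/503 = 1339613/69414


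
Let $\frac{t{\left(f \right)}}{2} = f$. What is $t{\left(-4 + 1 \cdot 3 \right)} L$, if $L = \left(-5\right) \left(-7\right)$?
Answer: $-70$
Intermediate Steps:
$t{\left(f \right)} = 2 f$
$L = 35$
$t{\left(-4 + 1 \cdot 3 \right)} L = 2 \left(-4 + 1 \cdot 3\right) 35 = 2 \left(-4 + 3\right) 35 = 2 \left(-1\right) 35 = \left(-2\right) 35 = -70$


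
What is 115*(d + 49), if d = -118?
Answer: -7935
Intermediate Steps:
115*(d + 49) = 115*(-118 + 49) = 115*(-69) = -7935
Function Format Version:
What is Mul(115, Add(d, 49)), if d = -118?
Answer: -7935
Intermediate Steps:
Mul(115, Add(d, 49)) = Mul(115, Add(-118, 49)) = Mul(115, -69) = -7935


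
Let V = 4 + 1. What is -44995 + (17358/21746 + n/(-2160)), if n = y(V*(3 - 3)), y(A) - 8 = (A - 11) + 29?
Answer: -528359853829/11742840 ≈ -44994.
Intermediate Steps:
V = 5
y(A) = 26 + A (y(A) = 8 + ((A - 11) + 29) = 8 + ((-11 + A) + 29) = 8 + (18 + A) = 26 + A)
n = 26 (n = 26 + 5*(3 - 3) = 26 + 5*0 = 26 + 0 = 26)
-44995 + (17358/21746 + n/(-2160)) = -44995 + (17358/21746 + 26/(-2160)) = -44995 + (17358*(1/21746) + 26*(-1/2160)) = -44995 + (8679/10873 - 13/1080) = -44995 + 9231971/11742840 = -528359853829/11742840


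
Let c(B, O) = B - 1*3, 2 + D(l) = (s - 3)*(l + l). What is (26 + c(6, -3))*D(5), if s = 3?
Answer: -58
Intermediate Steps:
D(l) = -2 (D(l) = -2 + (3 - 3)*(l + l) = -2 + 0*(2*l) = -2 + 0 = -2)
c(B, O) = -3 + B (c(B, O) = B - 3 = -3 + B)
(26 + c(6, -3))*D(5) = (26 + (-3 + 6))*(-2) = (26 + 3)*(-2) = 29*(-2) = -58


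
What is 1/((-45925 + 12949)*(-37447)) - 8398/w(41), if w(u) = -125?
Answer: 10370289380381/154356534000 ≈ 67.184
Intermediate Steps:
1/((-45925 + 12949)*(-37447)) - 8398/w(41) = 1/((-45925 + 12949)*(-37447)) - 8398/(-125) = -1/37447/(-32976) - 8398*(-1/125) = -1/32976*(-1/37447) + 8398/125 = 1/1234852272 + 8398/125 = 10370289380381/154356534000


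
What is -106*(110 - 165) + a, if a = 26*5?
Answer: 5960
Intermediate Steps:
a = 130
-106*(110 - 165) + a = -106*(110 - 165) + 130 = -106*(-55) + 130 = 5830 + 130 = 5960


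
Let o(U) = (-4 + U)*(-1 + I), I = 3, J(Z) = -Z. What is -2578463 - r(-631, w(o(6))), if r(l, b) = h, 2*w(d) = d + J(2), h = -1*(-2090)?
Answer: -2580553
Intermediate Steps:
h = 2090
o(U) = -8 + 2*U (o(U) = (-4 + U)*(-1 + 3) = (-4 + U)*2 = -8 + 2*U)
w(d) = -1 + d/2 (w(d) = (d - 1*2)/2 = (d - 2)/2 = (-2 + d)/2 = -1 + d/2)
r(l, b) = 2090
-2578463 - r(-631, w(o(6))) = -2578463 - 1*2090 = -2578463 - 2090 = -2580553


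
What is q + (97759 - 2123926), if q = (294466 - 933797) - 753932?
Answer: -3419430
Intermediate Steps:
q = -1393263 (q = -639331 - 753932 = -1393263)
q + (97759 - 2123926) = -1393263 + (97759 - 2123926) = -1393263 - 2026167 = -3419430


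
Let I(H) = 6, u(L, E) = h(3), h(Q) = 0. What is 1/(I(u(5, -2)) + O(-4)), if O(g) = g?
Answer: ½ ≈ 0.50000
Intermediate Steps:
u(L, E) = 0
1/(I(u(5, -2)) + O(-4)) = 1/(6 - 4) = 1/2 = ½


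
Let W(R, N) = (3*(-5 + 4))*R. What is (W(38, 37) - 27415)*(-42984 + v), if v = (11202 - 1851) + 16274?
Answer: 477875911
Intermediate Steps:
W(R, N) = -3*R (W(R, N) = (3*(-1))*R = -3*R)
v = 25625 (v = 9351 + 16274 = 25625)
(W(38, 37) - 27415)*(-42984 + v) = (-3*38 - 27415)*(-42984 + 25625) = (-114 - 27415)*(-17359) = -27529*(-17359) = 477875911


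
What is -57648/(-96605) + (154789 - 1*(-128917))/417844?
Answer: 25747644521/20182909810 ≈ 1.2757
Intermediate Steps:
-57648/(-96605) + (154789 - 1*(-128917))/417844 = -57648*(-1/96605) + (154789 + 128917)*(1/417844) = 57648/96605 + 283706*(1/417844) = 57648/96605 + 141853/208922 = 25747644521/20182909810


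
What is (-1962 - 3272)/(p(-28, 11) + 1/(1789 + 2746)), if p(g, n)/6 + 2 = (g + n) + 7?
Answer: 23736190/326519 ≈ 72.695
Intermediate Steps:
p(g, n) = 30 + 6*g + 6*n (p(g, n) = -12 + 6*((g + n) + 7) = -12 + 6*(7 + g + n) = -12 + (42 + 6*g + 6*n) = 30 + 6*g + 6*n)
(-1962 - 3272)/(p(-28, 11) + 1/(1789 + 2746)) = (-1962 - 3272)/((30 + 6*(-28) + 6*11) + 1/(1789 + 2746)) = -5234/((30 - 168 + 66) + 1/4535) = -5234/(-72 + 1/4535) = -5234/(-326519/4535) = -5234*(-4535/326519) = 23736190/326519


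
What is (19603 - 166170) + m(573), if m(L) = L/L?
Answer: -146566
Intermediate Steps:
m(L) = 1
(19603 - 166170) + m(573) = (19603 - 166170) + 1 = -146567 + 1 = -146566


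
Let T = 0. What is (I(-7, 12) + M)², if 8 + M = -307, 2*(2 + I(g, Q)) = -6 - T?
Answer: 102400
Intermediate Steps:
I(g, Q) = -5 (I(g, Q) = -2 + (-6 - 1*0)/2 = -2 + (-6 + 0)/2 = -2 + (½)*(-6) = -2 - 3 = -5)
M = -315 (M = -8 - 307 = -315)
(I(-7, 12) + M)² = (-5 - 315)² = (-320)² = 102400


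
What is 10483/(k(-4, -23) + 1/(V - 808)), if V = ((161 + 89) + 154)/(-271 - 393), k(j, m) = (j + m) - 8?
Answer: -1407122607/4698181 ≈ -299.50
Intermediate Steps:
k(j, m) = -8 + j + m
V = -101/166 (V = (250 + 154)/(-664) = 404*(-1/664) = -101/166 ≈ -0.60843)
10483/(k(-4, -23) + 1/(V - 808)) = 10483/((-8 - 4 - 23) + 1/(-101/166 - 808)) = 10483/(-35 + 1/(-134229/166)) = 10483/(-35 - 166/134229) = 10483/(-4698181/134229) = 10483*(-134229/4698181) = -1407122607/4698181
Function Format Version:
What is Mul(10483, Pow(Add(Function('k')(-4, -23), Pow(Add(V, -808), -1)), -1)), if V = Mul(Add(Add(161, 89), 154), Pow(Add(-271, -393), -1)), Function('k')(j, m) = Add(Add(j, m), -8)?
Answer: Rational(-1407122607, 4698181) ≈ -299.50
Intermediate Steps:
Function('k')(j, m) = Add(-8, j, m)
V = Rational(-101, 166) (V = Mul(Add(250, 154), Pow(-664, -1)) = Mul(404, Rational(-1, 664)) = Rational(-101, 166) ≈ -0.60843)
Mul(10483, Pow(Add(Function('k')(-4, -23), Pow(Add(V, -808), -1)), -1)) = Mul(10483, Pow(Add(Add(-8, -4, -23), Pow(Add(Rational(-101, 166), -808), -1)), -1)) = Mul(10483, Pow(Add(-35, Pow(Rational(-134229, 166), -1)), -1)) = Mul(10483, Pow(Add(-35, Rational(-166, 134229)), -1)) = Mul(10483, Pow(Rational(-4698181, 134229), -1)) = Mul(10483, Rational(-134229, 4698181)) = Rational(-1407122607, 4698181)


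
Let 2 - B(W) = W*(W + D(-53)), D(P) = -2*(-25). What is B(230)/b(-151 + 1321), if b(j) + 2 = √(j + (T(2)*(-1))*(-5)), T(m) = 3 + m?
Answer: -42932/397 - 21466*√1195/397 ≈ -1977.3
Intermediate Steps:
D(P) = 50
b(j) = -2 + √(25 + j) (b(j) = -2 + √(j + ((3 + 2)*(-1))*(-5)) = -2 + √(j + (5*(-1))*(-5)) = -2 + √(j - 5*(-5)) = -2 + √(j + 25) = -2 + √(25 + j))
B(W) = 2 - W*(50 + W) (B(W) = 2 - W*(W + 50) = 2 - W*(50 + W))
B(230)/b(-151 + 1321) = (2 - 1*230² - 50*230)/(-2 + √(25 + (-151 + 1321))) = (2 - 1*52900 - 11500)/(-2 + √(25 + 1170)) = (2 - 52900 - 11500)/(-2 + √1195) = -64398/(-2 + √1195)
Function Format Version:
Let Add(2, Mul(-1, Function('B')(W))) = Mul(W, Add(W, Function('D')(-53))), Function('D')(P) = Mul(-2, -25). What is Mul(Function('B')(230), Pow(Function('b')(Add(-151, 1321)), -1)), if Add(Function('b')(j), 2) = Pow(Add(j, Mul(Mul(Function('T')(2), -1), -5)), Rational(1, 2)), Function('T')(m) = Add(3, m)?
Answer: Add(Rational(-42932, 397), Mul(Rational(-21466, 397), Pow(1195, Rational(1, 2)))) ≈ -1977.3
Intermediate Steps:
Function('D')(P) = 50
Function('b')(j) = Add(-2, Pow(Add(25, j), Rational(1, 2))) (Function('b')(j) = Add(-2, Pow(Add(j, Mul(Mul(Add(3, 2), -1), -5)), Rational(1, 2))) = Add(-2, Pow(Add(j, Mul(Mul(5, -1), -5)), Rational(1, 2))) = Add(-2, Pow(Add(j, Mul(-5, -5)), Rational(1, 2))) = Add(-2, Pow(Add(j, 25), Rational(1, 2))) = Add(-2, Pow(Add(25, j), Rational(1, 2))))
Function('B')(W) = Add(2, Mul(-1, W, Add(50, W))) (Function('B')(W) = Add(2, Mul(-1, Mul(W, Add(W, 50)))) = Add(2, Mul(-1, Mul(W, Add(50, W)))) = Add(2, Mul(-1, W, Add(50, W))))
Mul(Function('B')(230), Pow(Function('b')(Add(-151, 1321)), -1)) = Mul(Add(2, Mul(-1, Pow(230, 2)), Mul(-50, 230)), Pow(Add(-2, Pow(Add(25, Add(-151, 1321)), Rational(1, 2))), -1)) = Mul(Add(2, Mul(-1, 52900), -11500), Pow(Add(-2, Pow(Add(25, 1170), Rational(1, 2))), -1)) = Mul(Add(2, -52900, -11500), Pow(Add(-2, Pow(1195, Rational(1, 2))), -1)) = Mul(-64398, Pow(Add(-2, Pow(1195, Rational(1, 2))), -1))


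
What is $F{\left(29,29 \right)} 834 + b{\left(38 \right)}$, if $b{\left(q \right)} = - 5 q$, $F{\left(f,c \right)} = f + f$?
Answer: $48182$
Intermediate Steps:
$F{\left(f,c \right)} = 2 f$
$F{\left(29,29 \right)} 834 + b{\left(38 \right)} = 2 \cdot 29 \cdot 834 - 190 = 58 \cdot 834 - 190 = 48372 - 190 = 48182$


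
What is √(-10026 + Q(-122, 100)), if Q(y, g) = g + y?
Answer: 8*I*√157 ≈ 100.24*I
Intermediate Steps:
√(-10026 + Q(-122, 100)) = √(-10026 + (100 - 122)) = √(-10026 - 22) = √(-10048) = 8*I*√157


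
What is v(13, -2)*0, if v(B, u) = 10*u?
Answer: 0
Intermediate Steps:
v(13, -2)*0 = (10*(-2))*0 = -20*0 = 0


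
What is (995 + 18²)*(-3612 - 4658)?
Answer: -10908130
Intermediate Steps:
(995 + 18²)*(-3612 - 4658) = (995 + 324)*(-8270) = 1319*(-8270) = -10908130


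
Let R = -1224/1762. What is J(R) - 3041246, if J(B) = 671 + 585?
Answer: -3039990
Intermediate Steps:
R = -612/881 (R = -1224*1/1762 = -612/881 ≈ -0.69466)
J(B) = 1256
J(R) - 3041246 = 1256 - 3041246 = -3039990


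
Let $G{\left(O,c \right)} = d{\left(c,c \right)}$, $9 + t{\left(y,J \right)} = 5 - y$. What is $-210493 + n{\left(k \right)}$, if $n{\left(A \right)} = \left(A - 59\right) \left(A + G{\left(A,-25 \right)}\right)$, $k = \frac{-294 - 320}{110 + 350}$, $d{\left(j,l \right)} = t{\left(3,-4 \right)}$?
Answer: $- \frac{11108477491}{52900} \approx -2.0999 \cdot 10^{5}$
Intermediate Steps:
$t{\left(y,J \right)} = -4 - y$ ($t{\left(y,J \right)} = -9 - \left(-5 + y\right) = -4 - y$)
$d{\left(j,l \right)} = -7$ ($d{\left(j,l \right)} = -4 - 3 = -7$)
$G{\left(O,c \right)} = -7$
$k = - \frac{307}{230}$ ($k = - \frac{614}{460} = \left(-614\right) \frac{1}{460} = - \frac{307}{230} \approx -1.3348$)
$n{\left(A \right)} = \left(-59 + A\right) \left(-7 + A\right)$ ($n{\left(A \right)} = \left(A - 59\right) \left(A - 7\right) = \left(-59 + A\right) \left(-7 + A\right)$)
$-210493 + n{\left(k \right)} = -210493 + \left(413 + \left(- \frac{307}{230}\right)^{2} - - \frac{10131}{115}\right) = -210493 + \left(413 + \frac{94249}{52900} + \frac{10131}{115}\right) = -210493 + \frac{26602209}{52900} = - \frac{11108477491}{52900}$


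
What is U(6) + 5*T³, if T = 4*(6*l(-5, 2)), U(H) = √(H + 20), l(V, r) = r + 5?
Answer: 23708160 + √26 ≈ 2.3708e+7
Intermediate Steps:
l(V, r) = 5 + r
U(H) = √(20 + H)
T = 168 (T = 4*(6*(5 + 2)) = 4*(6*7) = 4*42 = 168)
U(6) + 5*T³ = √(20 + 6) + 5*168³ = √26 + 5*4741632 = √26 + 23708160 = 23708160 + √26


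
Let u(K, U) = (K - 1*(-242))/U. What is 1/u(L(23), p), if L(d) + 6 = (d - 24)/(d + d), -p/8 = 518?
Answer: -190624/10855 ≈ -17.561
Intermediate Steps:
p = -4144 (p = -8*518 = -4144)
L(d) = -6 + (-24 + d)/(2*d) (L(d) = -6 + (d - 24)/(d + d) = -6 + (-24 + d)/((2*d)) = -6 + (-24 + d)*(1/(2*d)) = -6 + (-24 + d)/(2*d))
u(K, U) = (242 + K)/U (u(K, U) = (K + 242)/U = (242 + K)/U)
1/u(L(23), p) = 1/((242 + (-11/2 - 12/23))/(-4144)) = 1/(-(242 + (-11/2 - 12*1/23))/4144) = 1/(-(242 + (-11/2 - 12/23))/4144) = 1/(-(242 - 277/46)/4144) = 1/(-1/4144*10855/46) = 1/(-10855/190624) = -190624/10855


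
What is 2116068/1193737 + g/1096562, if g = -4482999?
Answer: -3031122019047/1309006632194 ≈ -2.3156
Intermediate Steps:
2116068/1193737 + g/1096562 = 2116068/1193737 - 4482999/1096562 = -3031122019047/1309006632194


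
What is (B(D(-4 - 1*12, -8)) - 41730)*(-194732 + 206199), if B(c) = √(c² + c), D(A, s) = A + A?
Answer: -478517910 + 45868*√62 ≈ -4.7816e+8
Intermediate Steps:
D(A, s) = 2*A
B(c) = √(c + c²)
(B(D(-4 - 1*12, -8)) - 41730)*(-194732 + 206199) = (√((2*(-4 - 1*12))*(1 + 2*(-4 - 1*12))) - 41730)*(-194732 + 206199) = (√((2*(-4 - 12))*(1 + 2*(-4 - 12))) - 41730)*11467 = (√((2*(-16))*(1 + 2*(-16))) - 41730)*11467 = (√(-32*(1 - 32)) - 41730)*11467 = (√(-32*(-31)) - 41730)*11467 = (√992 - 41730)*11467 = (4*√62 - 41730)*11467 = (-41730 + 4*√62)*11467 = -478517910 + 45868*√62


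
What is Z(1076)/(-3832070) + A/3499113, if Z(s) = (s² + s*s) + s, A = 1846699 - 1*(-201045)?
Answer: -129522400442/6704422976955 ≈ -0.019319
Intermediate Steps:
A = 2047744 (A = 1846699 + 201045 = 2047744)
Z(s) = s + 2*s² (Z(s) = (s² + s²) + s = 2*s² + s = s + 2*s²)
Z(1076)/(-3832070) + A/3499113 = (1076*(1 + 2*1076))/(-3832070) + 2047744/3499113 = (1076*(1 + 2152))*(-1/3832070) + 2047744*(1/3499113) = (1076*2153)*(-1/3832070) + 2047744/3499113 = 2316628*(-1/3832070) + 2047744/3499113 = -1158314/1916035 + 2047744/3499113 = -129522400442/6704422976955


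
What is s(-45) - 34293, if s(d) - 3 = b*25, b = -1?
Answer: -34315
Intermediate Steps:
s(d) = -22 (s(d) = 3 - 1*25 = 3 - 25 = -22)
s(-45) - 34293 = -22 - 34293 = -34315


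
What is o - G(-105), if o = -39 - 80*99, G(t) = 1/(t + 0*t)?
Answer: -835694/105 ≈ -7959.0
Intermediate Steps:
G(t) = 1/t (G(t) = 1/(t + 0) = 1/t)
o = -7959 (o = -39 - 7920 = -7959)
o - G(-105) = -7959 - 1/(-105) = -7959 - 1*(-1/105) = -7959 + 1/105 = -835694/105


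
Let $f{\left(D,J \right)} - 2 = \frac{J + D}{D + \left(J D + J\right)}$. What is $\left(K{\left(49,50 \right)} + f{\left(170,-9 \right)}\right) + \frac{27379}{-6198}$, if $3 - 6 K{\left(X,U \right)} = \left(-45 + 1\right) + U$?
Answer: $- \frac{12876068}{4242531} \approx -3.035$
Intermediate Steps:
$K{\left(X,U \right)} = \frac{47}{6} - \frac{U}{6}$ ($K{\left(X,U \right)} = \frac{1}{2} - \frac{\left(-45 + 1\right) + U}{6} = \frac{1}{2} - \frac{-44 + U}{6} = \frac{1}{2} - \left(- \frac{22}{3} + \frac{U}{6}\right) = \frac{47}{6} - \frac{U}{6}$)
$f{\left(D,J \right)} = 2 + \frac{D + J}{D + J + D J}$ ($f{\left(D,J \right)} = 2 + \frac{J + D}{D + \left(J D + J\right)} = 2 + \frac{D + J}{D + \left(D J + J\right)} = 2 + \frac{D + J}{D + \left(J + D J\right)} = 2 + \frac{D + J}{D + J + D J}$)
$\left(K{\left(49,50 \right)} + f{\left(170,-9 \right)}\right) + \frac{27379}{-6198} = \left(\left(\frac{47}{6} - \frac{25}{3}\right) + \frac{3 \cdot 170 + 3 \left(-9\right) + 2 \cdot 170 \left(-9\right)}{170 - 9 + 170 \left(-9\right)}\right) + \frac{27379}{-6198} = \left(\left(\frac{47}{6} - \frac{25}{3}\right) + \frac{510 - 27 - 3060}{170 - 9 - 1530}\right) + 27379 \left(- \frac{1}{6198}\right) = \left(- \frac{1}{2} + \frac{1}{-1369} \left(-2577\right)\right) - \frac{27379}{6198} = \left(- \frac{1}{2} - - \frac{2577}{1369}\right) - \frac{27379}{6198} = \left(- \frac{1}{2} + \frac{2577}{1369}\right) - \frac{27379}{6198} = \frac{3785}{2738} - \frac{27379}{6198} = - \frac{12876068}{4242531}$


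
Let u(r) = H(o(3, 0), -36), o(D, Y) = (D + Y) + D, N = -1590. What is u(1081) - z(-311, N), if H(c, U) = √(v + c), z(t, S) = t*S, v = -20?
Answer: -494490 + I*√14 ≈ -4.9449e+5 + 3.7417*I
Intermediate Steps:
o(D, Y) = Y + 2*D
z(t, S) = S*t
H(c, U) = √(-20 + c)
u(r) = I*√14 (u(r) = √(-20 + (0 + 2*3)) = √(-20 + (0 + 6)) = √(-20 + 6) = √(-14) = I*√14)
u(1081) - z(-311, N) = I*√14 - (-1590)*(-311) = I*√14 - 1*494490 = I*√14 - 494490 = -494490 + I*√14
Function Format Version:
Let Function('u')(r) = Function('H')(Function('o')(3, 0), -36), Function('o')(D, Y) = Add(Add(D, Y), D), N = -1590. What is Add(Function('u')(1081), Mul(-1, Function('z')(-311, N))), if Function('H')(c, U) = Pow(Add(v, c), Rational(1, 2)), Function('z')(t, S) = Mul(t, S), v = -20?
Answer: Add(-494490, Mul(I, Pow(14, Rational(1, 2)))) ≈ Add(-4.9449e+5, Mul(3.7417, I))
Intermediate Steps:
Function('o')(D, Y) = Add(Y, Mul(2, D))
Function('z')(t, S) = Mul(S, t)
Function('H')(c, U) = Pow(Add(-20, c), Rational(1, 2))
Function('u')(r) = Mul(I, Pow(14, Rational(1, 2))) (Function('u')(r) = Pow(Add(-20, Add(0, Mul(2, 3))), Rational(1, 2)) = Pow(Add(-20, Add(0, 6)), Rational(1, 2)) = Pow(Add(-20, 6), Rational(1, 2)) = Pow(-14, Rational(1, 2)) = Mul(I, Pow(14, Rational(1, 2))))
Add(Function('u')(1081), Mul(-1, Function('z')(-311, N))) = Add(Mul(I, Pow(14, Rational(1, 2))), Mul(-1, Mul(-1590, -311))) = Add(Mul(I, Pow(14, Rational(1, 2))), Mul(-1, 494490)) = Add(Mul(I, Pow(14, Rational(1, 2))), -494490) = Add(-494490, Mul(I, Pow(14, Rational(1, 2))))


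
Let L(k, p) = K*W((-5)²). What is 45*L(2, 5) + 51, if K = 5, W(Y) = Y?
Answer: 5676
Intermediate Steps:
L(k, p) = 125 (L(k, p) = 5*(-5)² = 5*25 = 125)
45*L(2, 5) + 51 = 45*125 + 51 = 5625 + 51 = 5676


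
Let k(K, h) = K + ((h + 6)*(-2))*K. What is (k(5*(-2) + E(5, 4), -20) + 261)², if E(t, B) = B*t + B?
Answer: 444889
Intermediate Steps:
E(t, B) = B + B*t
k(K, h) = K + K*(-12 - 2*h) (k(K, h) = K + ((6 + h)*(-2))*K = K + (-12 - 2*h)*K = K + K*(-12 - 2*h))
(k(5*(-2) + E(5, 4), -20) + 261)² = (-(5*(-2) + 4*(1 + 5))*(11 + 2*(-20)) + 261)² = (-(-10 + 4*6)*(11 - 40) + 261)² = (-1*(-10 + 24)*(-29) + 261)² = (-1*14*(-29) + 261)² = (406 + 261)² = 667² = 444889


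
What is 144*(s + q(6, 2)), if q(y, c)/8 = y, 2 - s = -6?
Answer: 8064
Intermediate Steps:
s = 8 (s = 2 - 1*(-6) = 2 + 6 = 8)
q(y, c) = 8*y
144*(s + q(6, 2)) = 144*(8 + 8*6) = 144*(8 + 48) = 144*56 = 8064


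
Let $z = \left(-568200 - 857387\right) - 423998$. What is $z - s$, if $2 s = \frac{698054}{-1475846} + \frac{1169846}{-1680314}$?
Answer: $- \frac{1146689021265370851}{619971173911} \approx -1.8496 \cdot 10^{6}$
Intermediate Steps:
$s = - \frac{362432806084}{619971173911}$ ($s = \frac{\frac{698054}{-1475846} + \frac{1169846}{-1680314}}{2} = \frac{698054 \left(- \frac{1}{1475846}\right) + 1169846 \left(- \frac{1}{1680314}\right)}{2} = \frac{- \frac{349027}{737923} - \frac{584923}{840157}}{2} = \frac{1}{2} \left(- \frac{724865612168}{619971173911}\right) = - \frac{362432806084}{619971173911} \approx -0.5846$)
$z = -1849585$ ($z = -1425587 - 423998 = -1849585$)
$z - s = -1849585 - - \frac{362432806084}{619971173911} = -1849585 + \frac{362432806084}{619971173911} = - \frac{1146689021265370851}{619971173911}$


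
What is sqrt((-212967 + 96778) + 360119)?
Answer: sqrt(243930) ≈ 493.89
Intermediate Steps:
sqrt((-212967 + 96778) + 360119) = sqrt(-116189 + 360119) = sqrt(243930)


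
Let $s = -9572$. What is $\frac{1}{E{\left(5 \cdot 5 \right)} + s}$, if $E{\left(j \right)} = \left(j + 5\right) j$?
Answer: $- \frac{1}{8822} \approx -0.00011335$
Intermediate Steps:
$E{\left(j \right)} = j \left(5 + j\right)$ ($E{\left(j \right)} = \left(5 + j\right) j = j \left(5 + j\right)$)
$\frac{1}{E{\left(5 \cdot 5 \right)} + s} = \frac{1}{5 \cdot 5 \left(5 + 5 \cdot 5\right) - 9572} = \frac{1}{25 \left(5 + 25\right) - 9572} = \frac{1}{25 \cdot 30 - 9572} = \frac{1}{750 - 9572} = \frac{1}{-8822} = - \frac{1}{8822}$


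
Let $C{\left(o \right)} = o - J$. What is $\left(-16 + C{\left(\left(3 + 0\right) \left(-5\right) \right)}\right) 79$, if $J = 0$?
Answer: $-2449$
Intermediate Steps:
$C{\left(o \right)} = o$ ($C{\left(o \right)} = o - 0 = o + 0 = o$)
$\left(-16 + C{\left(\left(3 + 0\right) \left(-5\right) \right)}\right) 79 = \left(-16 + \left(3 + 0\right) \left(-5\right)\right) 79 = \left(-16 + 3 \left(-5\right)\right) 79 = \left(-16 - 15\right) 79 = \left(-31\right) 79 = -2449$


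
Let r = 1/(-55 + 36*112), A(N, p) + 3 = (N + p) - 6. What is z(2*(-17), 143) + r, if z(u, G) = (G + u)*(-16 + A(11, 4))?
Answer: -4334929/3977 ≈ -1090.0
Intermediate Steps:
A(N, p) = -9 + N + p (A(N, p) = -3 + ((N + p) - 6) = -3 + (-6 + N + p) = -9 + N + p)
z(u, G) = -10*G - 10*u (z(u, G) = (G + u)*(-16 + (-9 + 11 + 4)) = (G + u)*(-16 + 6) = (G + u)*(-10) = -10*G - 10*u)
r = 1/3977 (r = 1/(-55 + 4032) = 1/3977 ≈ 0.00025145)
z(2*(-17), 143) + r = (-10*143 - 20*(-17)) + 1/3977 = (-1430 - 10*(-34)) + 1/3977 = (-1430 + 340) + 1/3977 = -1090 + 1/3977 = -4334929/3977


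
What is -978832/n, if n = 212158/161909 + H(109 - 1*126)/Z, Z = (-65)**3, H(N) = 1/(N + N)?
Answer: -1479783349386628000/1980972447409 ≈ -7.4700e+5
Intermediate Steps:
H(N) = 1/(2*N)
Z = -274625
n = 1980972447409/1511784810250 (n = 212158/161909 + (1/(2*(109 - 1*126)))/(-274625) = 212158*(1/161909) + (1/(2*(109 - 126)))*(-1/274625) = 212158/161909 + ((1/2)/(-17))*(-1/274625) = 212158/161909 + ((1/2)*(-1/17))*(-1/274625) = 212158/161909 - 1/34*(-1/274625) = 212158/161909 + 1/9337250 = 1980972447409/1511784810250 ≈ 1.3104)
-978832/n = -978832/1980972447409/1511784810250 = -978832*1511784810250/1980972447409 = -1479783349386628000/1980972447409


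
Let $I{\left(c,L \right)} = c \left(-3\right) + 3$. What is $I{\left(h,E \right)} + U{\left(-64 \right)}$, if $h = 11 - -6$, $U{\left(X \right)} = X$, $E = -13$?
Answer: $-112$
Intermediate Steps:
$h = 17$ ($h = 11 + 6 = 17$)
$I{\left(c,L \right)} = 3 - 3 c$ ($I{\left(c,L \right)} = - 3 c + 3 = 3 - 3 c$)
$I{\left(h,E \right)} + U{\left(-64 \right)} = \left(3 - 51\right) - 64 = -48 - 64 = -112$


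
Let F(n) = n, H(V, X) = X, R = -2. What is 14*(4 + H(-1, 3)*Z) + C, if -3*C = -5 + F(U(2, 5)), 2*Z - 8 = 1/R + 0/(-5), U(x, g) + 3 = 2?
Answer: 431/2 ≈ 215.50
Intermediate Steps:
U(x, g) = -1 (U(x, g) = -3 + 2 = -1)
Z = 15/4 (Z = 4 + (1/(-2) + 0/(-5))/2 = 4 + (1*(-½) + 0*(-⅕))/2 = 4 + (-½ + 0)/2 = 4 + (½)*(-½) = 4 - ¼ = 15/4 ≈ 3.7500)
C = 2 (C = -(-5 - 1)/3 = -⅓*(-6) = 2)
14*(4 + H(-1, 3)*Z) + C = 14*(4 + 3*(15/4)) + 2 = 14*(4 + 45/4) + 2 = 14*(61/4) + 2 = 427/2 + 2 = 431/2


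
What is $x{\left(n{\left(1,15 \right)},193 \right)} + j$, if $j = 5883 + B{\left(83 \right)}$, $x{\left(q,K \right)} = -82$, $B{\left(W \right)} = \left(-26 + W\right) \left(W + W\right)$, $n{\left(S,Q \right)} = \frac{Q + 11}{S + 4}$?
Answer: $15263$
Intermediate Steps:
$n{\left(S,Q \right)} = \frac{11 + Q}{4 + S}$
$B{\left(W \right)} = 2 W \left(-26 + W\right)$ ($B{\left(W \right)} = \left(-26 + W\right) 2 W = 2 W \left(-26 + W\right)$)
$j = 15345$ ($j = 5883 + 2 \cdot 83 \left(-26 + 83\right) = 5883 + 2 \cdot 83 \cdot 57 = 5883 + 9462 = 15345$)
$x{\left(n{\left(1,15 \right)},193 \right)} + j = -82 + 15345 = 15263$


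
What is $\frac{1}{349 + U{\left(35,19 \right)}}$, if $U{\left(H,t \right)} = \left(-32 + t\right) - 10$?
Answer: $\frac{1}{326} \approx 0.0030675$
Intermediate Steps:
$U{\left(H,t \right)} = -42 + t$
$\frac{1}{349 + U{\left(35,19 \right)}} = \frac{1}{349 + \left(-42 + 19\right)} = \frac{1}{349 - 23} = \frac{1}{326}$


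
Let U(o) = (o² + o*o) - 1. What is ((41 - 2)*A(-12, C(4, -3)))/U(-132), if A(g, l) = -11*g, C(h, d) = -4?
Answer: 5148/34847 ≈ 0.14773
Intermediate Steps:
U(o) = -1 + 2*o² (U(o) = (o² + o²) - 1 = 2*o² - 1 = -1 + 2*o²)
((41 - 2)*A(-12, C(4, -3)))/U(-132) = ((41 - 2)*(-11*(-12)))/(-1 + 2*(-132)²) = (39*132)/(-1 + 2*17424) = 5148/(-1 + 34848) = 5148/34847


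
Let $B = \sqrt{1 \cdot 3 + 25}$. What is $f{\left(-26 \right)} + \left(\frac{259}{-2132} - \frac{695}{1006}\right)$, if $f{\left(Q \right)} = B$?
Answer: $- \frac{871147}{1072396} + 2 \sqrt{7} \approx 4.4792$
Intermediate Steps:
$B = 2 \sqrt{7}$ ($B = \sqrt{3 + 25} = \sqrt{28} = 2 \sqrt{7} \approx 5.2915$)
$f{\left(Q \right)} = 2 \sqrt{7}$
$f{\left(-26 \right)} + \left(\frac{259}{-2132} - \frac{695}{1006}\right) = 2 \sqrt{7} + \left(\frac{259}{-2132} - \frac{695}{1006}\right) = 2 \sqrt{7} + \left(259 \left(- \frac{1}{2132}\right) - \frac{695}{1006}\right) = 2 \sqrt{7} - \frac{871147}{1072396} = - \frac{871147}{1072396} + 2 \sqrt{7}$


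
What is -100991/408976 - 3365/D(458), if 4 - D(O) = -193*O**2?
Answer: -511242737517/2069646359632 ≈ -0.24702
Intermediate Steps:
D(O) = 4 + 193*O**2 (D(O) = 4 - (-193)*O**2 = 4 + 193*O**2)
-100991/408976 - 3365/D(458) = -100991/408976 - 3365/(4 + 193*458**2) = -100991*1/408976 - 3365/(4 + 193*209764) = -100991/408976 - 3365/(4 + 40484452) = -100991/408976 - 3365/40484456 = -511242737517/2069646359632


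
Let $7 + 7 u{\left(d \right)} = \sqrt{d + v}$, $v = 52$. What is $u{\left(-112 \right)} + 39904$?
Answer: $39903 + \frac{2 i \sqrt{15}}{7} \approx 39903.0 + 1.1066 i$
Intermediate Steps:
$u{\left(d \right)} = -1 + \frac{\sqrt{52 + d}}{7}$ ($u{\left(d \right)} = -1 + \frac{\sqrt{d + 52}}{7} = -1 + \frac{\sqrt{52 + d}}{7}$)
$u{\left(-112 \right)} + 39904 = \left(-1 + \frac{\sqrt{52 - 112}}{7}\right) + 39904 = \left(-1 + \frac{\sqrt{-60}}{7}\right) + 39904 = \left(-1 + \frac{2 i \sqrt{15}}{7}\right) + 39904 = 39903 + \frac{2 i \sqrt{15}}{7}$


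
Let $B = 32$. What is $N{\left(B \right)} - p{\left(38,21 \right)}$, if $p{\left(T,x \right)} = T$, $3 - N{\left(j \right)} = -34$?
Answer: $-1$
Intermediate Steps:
$N{\left(j \right)} = 37$ ($N{\left(j \right)} = 3 - -34 = 3 + 34 = 37$)
$N{\left(B \right)} - p{\left(38,21 \right)} = 37 - 38 = -1$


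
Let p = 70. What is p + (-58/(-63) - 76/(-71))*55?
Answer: 802940/4473 ≈ 179.51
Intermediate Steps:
p + (-58/(-63) - 76/(-71))*55 = 70 + (-58/(-63) - 76/(-71))*55 = 70 + (-58*(-1/63) - 76*(-1/71))*55 = 70 + (58/63 + 76/71)*55 = 70 + (8906/4473)*55 = 70 + 489830/4473 = 802940/4473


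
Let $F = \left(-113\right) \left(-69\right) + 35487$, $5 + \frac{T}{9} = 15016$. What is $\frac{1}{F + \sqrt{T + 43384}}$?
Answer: $\frac{43284}{1873326173} - \frac{\sqrt{178483}}{1873326173} \approx 2.288 \cdot 10^{-5}$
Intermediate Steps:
$T = 135099$ ($T = -45 + 9 \cdot 15016 = -45 + 135144 = 135099$)
$F = 43284$ ($F = 7797 + 35487 = 43284$)
$\frac{1}{F + \sqrt{T + 43384}} = \frac{1}{43284 + \sqrt{135099 + 43384}} = \frac{1}{43284 + \sqrt{178483}}$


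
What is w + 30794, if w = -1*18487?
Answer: 12307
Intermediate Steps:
w = -18487
w + 30794 = -18487 + 30794 = 12307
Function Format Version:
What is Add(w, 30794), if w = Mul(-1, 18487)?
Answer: 12307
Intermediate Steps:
w = -18487
Add(w, 30794) = Add(-18487, 30794) = 12307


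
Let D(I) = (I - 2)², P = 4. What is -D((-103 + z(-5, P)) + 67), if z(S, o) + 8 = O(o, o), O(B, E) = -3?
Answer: -2401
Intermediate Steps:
z(S, o) = -11 (z(S, o) = -8 - 3 = -11)
D(I) = (-2 + I)²
-D((-103 + z(-5, P)) + 67) = -(-2 + ((-103 - 11) + 67))² = -(-2 + (-114 + 67))² = -(-2 - 47)² = -1*(-49)² = -1*2401 = -2401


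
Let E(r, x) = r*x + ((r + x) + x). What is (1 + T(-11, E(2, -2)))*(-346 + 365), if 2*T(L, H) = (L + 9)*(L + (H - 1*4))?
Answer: 418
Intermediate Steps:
E(r, x) = r + 2*x + r*x (E(r, x) = r*x + (r + 2*x) = r + 2*x + r*x)
T(L, H) = (9 + L)*(-4 + H + L)/2 (T(L, H) = ((L + 9)*(L + (H - 1*4)))/2 = ((9 + L)*(L + (H - 4)))/2 = ((9 + L)*(L + (-4 + H)))/2 = ((9 + L)*(-4 + H + L))/2 = (9 + L)*(-4 + H + L)/2)
(1 + T(-11, E(2, -2)))*(-346 + 365) = (1 + (-18 + (½)*(-11)² + (5/2)*(-11) + 9*(2 + 2*(-2) + 2*(-2))/2 + (½)*(2 + 2*(-2) + 2*(-2))*(-11)))*(-346 + 365) = (1 + (-18 + (½)*121 - 55/2 + 9*(2 - 4 - 4)/2 + (½)*(2 - 4 - 4)*(-11)))*19 = (1 + (-18 + 121/2 - 55/2 + (9/2)*(-6) + (½)*(-6)*(-11)))*19 = (1 + (-18 + 121/2 - 55/2 - 27 + 33))*19 = (1 + 21)*19 = 22*19 = 418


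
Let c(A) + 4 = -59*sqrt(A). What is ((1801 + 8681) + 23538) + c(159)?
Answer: 34016 - 59*sqrt(159) ≈ 33272.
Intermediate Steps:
c(A) = -4 - 59*sqrt(A)
((1801 + 8681) + 23538) + c(159) = ((1801 + 8681) + 23538) + (-4 - 59*sqrt(159)) = (10482 + 23538) + (-4 - 59*sqrt(159)) = 34020 + (-4 - 59*sqrt(159)) = 34016 - 59*sqrt(159)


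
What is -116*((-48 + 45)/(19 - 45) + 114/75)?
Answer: -61654/325 ≈ -189.70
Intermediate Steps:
-116*((-48 + 45)/(19 - 45) + 114/75) = -116*(-3/(-26) + 114*(1/75)) = -116*(-3*(-1/26) + 38/25) = -116*(3/26 + 38/25) = -116*1063/650 = -61654/325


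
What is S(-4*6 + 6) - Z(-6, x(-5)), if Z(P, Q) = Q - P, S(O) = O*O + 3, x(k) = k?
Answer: 326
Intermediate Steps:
S(O) = 3 + O² (S(O) = O² + 3 = 3 + O²)
S(-4*6 + 6) - Z(-6, x(-5)) = (3 + (-4*6 + 6)²) - (-5 - 1*(-6)) = (3 + (-24 + 6)²) - (-5 + 6) = (3 + (-18)²) - 1*1 = (3 + 324) - 1 = 327 - 1 = 326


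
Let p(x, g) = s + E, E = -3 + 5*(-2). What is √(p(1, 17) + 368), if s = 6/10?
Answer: √8890/5 ≈ 18.857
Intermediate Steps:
E = -13 (E = -3 - 10 = -13)
s = ⅗ (s = 6*(⅒) = ⅗ ≈ 0.60000)
p(x, g) = -62/5 (p(x, g) = ⅗ - 13 = -62/5)
√(p(1, 17) + 368) = √(-62/5 + 368) = √(1778/5) = √8890/5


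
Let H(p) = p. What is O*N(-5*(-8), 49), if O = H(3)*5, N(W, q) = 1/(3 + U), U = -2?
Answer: 15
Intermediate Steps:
N(W, q) = 1 (N(W, q) = 1/(3 - 2) = 1/1 = 1)
O = 15 (O = 3*5 = 15)
O*N(-5*(-8), 49) = 15*1 = 15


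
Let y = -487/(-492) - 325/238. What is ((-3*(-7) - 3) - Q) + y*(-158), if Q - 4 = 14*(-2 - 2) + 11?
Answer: 3464929/29274 ≈ 118.36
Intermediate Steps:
y = -21997/58548 (y = -487*(-1/492) - 325*1/238 = 487/492 - 325/238 = -21997/58548 ≈ -0.37571)
Q = -41 (Q = 4 + (14*(-2 - 2) + 11) = 4 + (14*(-4) + 11) = 4 + (-56 + 11) = 4 - 45 = -41)
((-3*(-7) - 3) - Q) + y*(-158) = ((-3*(-7) - 3) - 1*(-41)) - 21997/58548*(-158) = ((21 - 3) + 41) + 1737763/29274 = (18 + 41) + 1737763/29274 = 59 + 1737763/29274 = 3464929/29274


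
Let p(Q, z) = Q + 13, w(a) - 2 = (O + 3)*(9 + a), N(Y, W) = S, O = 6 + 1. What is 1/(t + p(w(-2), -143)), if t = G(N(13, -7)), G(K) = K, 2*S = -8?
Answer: 1/81 ≈ 0.012346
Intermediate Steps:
O = 7
S = -4 (S = (1/2)*(-8) = -4)
N(Y, W) = -4
w(a) = 92 + 10*a (w(a) = 2 + (7 + 3)*(9 + a) = 2 + 10*(9 + a) = 2 + (90 + 10*a) = 92 + 10*a)
t = -4
p(Q, z) = 13 + Q
1/(t + p(w(-2), -143)) = 1/(-4 + (13 + (92 + 10*(-2)))) = 1/(-4 + (13 + (92 - 20))) = 1/(-4 + (13 + 72)) = 1/(-4 + 85) = 1/81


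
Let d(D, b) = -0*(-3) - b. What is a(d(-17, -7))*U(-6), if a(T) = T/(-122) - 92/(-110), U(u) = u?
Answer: -15681/3355 ≈ -4.6739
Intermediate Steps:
d(D, b) = -b (d(D, b) = -1*0 - b = 0 - b = -b)
a(T) = 46/55 - T/122 (a(T) = T*(-1/122) - 92*(-1/110) = -T/122 + 46/55 = 46/55 - T/122)
a(d(-17, -7))*U(-6) = (46/55 - (-1)*(-7)/122)*(-6) = (46/55 - 1/122*7)*(-6) = (46/55 - 7/122)*(-6) = (5227/6710)*(-6) = -15681/3355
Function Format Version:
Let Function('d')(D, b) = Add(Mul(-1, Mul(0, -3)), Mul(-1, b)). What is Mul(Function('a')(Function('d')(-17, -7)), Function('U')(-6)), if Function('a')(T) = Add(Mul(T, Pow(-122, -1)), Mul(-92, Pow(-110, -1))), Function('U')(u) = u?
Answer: Rational(-15681, 3355) ≈ -4.6739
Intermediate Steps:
Function('d')(D, b) = Mul(-1, b) (Function('d')(D, b) = Add(Mul(-1, 0), Mul(-1, b)) = Add(0, Mul(-1, b)) = Mul(-1, b))
Function('a')(T) = Add(Rational(46, 55), Mul(Rational(-1, 122), T)) (Function('a')(T) = Add(Mul(T, Rational(-1, 122)), Mul(-92, Rational(-1, 110))) = Add(Mul(Rational(-1, 122), T), Rational(46, 55)) = Add(Rational(46, 55), Mul(Rational(-1, 122), T)))
Mul(Function('a')(Function('d')(-17, -7)), Function('U')(-6)) = Mul(Add(Rational(46, 55), Mul(Rational(-1, 122), Mul(-1, -7))), -6) = Mul(Add(Rational(46, 55), Mul(Rational(-1, 122), 7)), -6) = Mul(Add(Rational(46, 55), Rational(-7, 122)), -6) = Mul(Rational(5227, 6710), -6) = Rational(-15681, 3355)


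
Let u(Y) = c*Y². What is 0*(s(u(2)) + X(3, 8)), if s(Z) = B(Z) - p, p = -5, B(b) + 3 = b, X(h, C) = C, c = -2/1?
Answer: 0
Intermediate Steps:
c = -2 (c = -2*1 = -2)
B(b) = -3 + b
u(Y) = -2*Y²
s(Z) = 2 + Z (s(Z) = (-3 + Z) - 1*(-5) = (-3 + Z) + 5 = 2 + Z)
0*(s(u(2)) + X(3, 8)) = 0*((2 - 2*2²) + 8) = 0*((2 - 2*4) + 8) = 0*((2 - 8) + 8) = 0*(-6 + 8) = 0*2 = 0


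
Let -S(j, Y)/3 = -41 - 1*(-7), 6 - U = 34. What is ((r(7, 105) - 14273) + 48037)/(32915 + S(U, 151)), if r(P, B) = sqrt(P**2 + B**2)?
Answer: 33764/33017 + 7*sqrt(226)/33017 ≈ 1.0258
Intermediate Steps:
U = -28 (U = 6 - 1*34 = 6 - 34 = -28)
r(P, B) = sqrt(B**2 + P**2)
S(j, Y) = 102 (S(j, Y) = -3*(-41 - 1*(-7)) = -3*(-41 + 7) = -3*(-34) = 102)
((r(7, 105) - 14273) + 48037)/(32915 + S(U, 151)) = ((sqrt(105**2 + 7**2) - 14273) + 48037)/(32915 + 102) = ((sqrt(11025 + 49) - 14273) + 48037)/33017 = ((sqrt(11074) - 14273) + 48037)*(1/33017) = ((7*sqrt(226) - 14273) + 48037)*(1/33017) = ((-14273 + 7*sqrt(226)) + 48037)*(1/33017) = (33764 + 7*sqrt(226))*(1/33017) = 33764/33017 + 7*sqrt(226)/33017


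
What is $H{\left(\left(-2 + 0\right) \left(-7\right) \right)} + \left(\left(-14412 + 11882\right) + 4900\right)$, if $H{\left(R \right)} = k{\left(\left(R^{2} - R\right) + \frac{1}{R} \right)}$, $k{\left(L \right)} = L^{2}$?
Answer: $\frac{6961921}{196} \approx 35520.0$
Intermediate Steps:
$H{\left(R \right)} = \left(\frac{1}{R} + R^{2} - R\right)^{2}$ ($H{\left(R \right)} = \left(\left(R^{2} - R\right) + \frac{1}{R}\right)^{2} = \left(\frac{1}{R} + R^{2} - R\right)^{2}$)
$H{\left(\left(-2 + 0\right) \left(-7\right) \right)} + \left(\left(-14412 + 11882\right) + 4900\right) = \frac{\left(1 + \left(\left(-2 + 0\right) \left(-7\right)\right)^{2} \left(-1 + \left(-2 + 0\right) \left(-7\right)\right)\right)^{2}}{49 \left(-2 + 0\right)^{2}} + \left(\left(-14412 + 11882\right) + 4900\right) = \frac{\left(1 + \left(\left(-2\right) \left(-7\right)\right)^{2} \left(-1 - -14\right)\right)^{2}}{196} + \left(-2530 + 4900\right) = \frac{\left(1 + 14^{2} \left(-1 + 14\right)\right)^{2}}{196} + 2370 = \frac{\left(1 + 196 \cdot 13\right)^{2}}{196} + 2370 = \frac{\left(1 + 2548\right)^{2}}{196} + 2370 = \frac{2549^{2}}{196} + 2370 = \frac{1}{196} \cdot 6497401 + 2370 = \frac{6497401}{196} + 2370 = \frac{6961921}{196}$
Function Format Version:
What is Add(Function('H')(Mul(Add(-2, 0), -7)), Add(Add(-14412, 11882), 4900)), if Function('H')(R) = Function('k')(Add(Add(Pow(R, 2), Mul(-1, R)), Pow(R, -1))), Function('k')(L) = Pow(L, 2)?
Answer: Rational(6961921, 196) ≈ 35520.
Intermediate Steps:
Function('H')(R) = Pow(Add(Pow(R, -1), Pow(R, 2), Mul(-1, R)), 2) (Function('H')(R) = Pow(Add(Add(Pow(R, 2), Mul(-1, R)), Pow(R, -1)), 2) = Pow(Add(Pow(R, -1), Pow(R, 2), Mul(-1, R)), 2))
Add(Function('H')(Mul(Add(-2, 0), -7)), Add(Add(-14412, 11882), 4900)) = Add(Mul(Pow(Mul(Add(-2, 0), -7), -2), Pow(Add(1, Mul(Pow(Mul(Add(-2, 0), -7), 2), Add(-1, Mul(Add(-2, 0), -7)))), 2)), Add(Add(-14412, 11882), 4900)) = Add(Mul(Pow(Mul(-2, -7), -2), Pow(Add(1, Mul(Pow(Mul(-2, -7), 2), Add(-1, Mul(-2, -7)))), 2)), Add(-2530, 4900)) = Add(Mul(Pow(14, -2), Pow(Add(1, Mul(Pow(14, 2), Add(-1, 14))), 2)), 2370) = Add(Mul(Rational(1, 196), Pow(Add(1, Mul(196, 13)), 2)), 2370) = Add(Mul(Rational(1, 196), Pow(Add(1, 2548), 2)), 2370) = Add(Mul(Rational(1, 196), Pow(2549, 2)), 2370) = Add(Mul(Rational(1, 196), 6497401), 2370) = Add(Rational(6497401, 196), 2370) = Rational(6961921, 196)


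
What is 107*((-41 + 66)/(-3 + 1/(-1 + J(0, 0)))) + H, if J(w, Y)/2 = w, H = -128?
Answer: -3187/4 ≈ -796.75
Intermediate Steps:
J(w, Y) = 2*w
107*((-41 + 66)/(-3 + 1/(-1 + J(0, 0)))) + H = 107*((-41 + 66)/(-3 + 1/(-1 + 2*0))) - 128 = 107*(25/(-3 + 1/(-1 + 0))) - 128 = 107*(25/(-3 + 1/(-1))) - 128 = 107*(25/(-3 - 1)) - 128 = 107*(25/(-4)) - 128 = 107*(25*(-1/4)) - 128 = 107*(-25/4) - 128 = -2675/4 - 128 = -3187/4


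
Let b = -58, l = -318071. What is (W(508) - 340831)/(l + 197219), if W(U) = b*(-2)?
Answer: 340715/120852 ≈ 2.8193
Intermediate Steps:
W(U) = 116 (W(U) = -58*(-2) = 116)
(W(508) - 340831)/(l + 197219) = (116 - 340831)/(-318071 + 197219) = -340715/(-120852) = -340715*(-1/120852) = 340715/120852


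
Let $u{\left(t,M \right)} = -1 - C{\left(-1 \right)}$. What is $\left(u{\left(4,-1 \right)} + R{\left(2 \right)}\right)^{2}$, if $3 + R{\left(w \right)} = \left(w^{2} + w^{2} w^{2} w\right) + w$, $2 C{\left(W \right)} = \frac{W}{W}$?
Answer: $\frac{4489}{4} \approx 1122.3$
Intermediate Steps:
$C{\left(W \right)} = \frac{1}{2}$ ($C{\left(W \right)} = \frac{W \frac{1}{W}}{2} = \frac{1}{2} \cdot 1 = \frac{1}{2}$)
$u{\left(t,M \right)} = - \frac{3}{2}$ ($u{\left(t,M \right)} = -1 - \frac{1}{2} = - \frac{3}{2}$)
$R{\left(w \right)} = -3 + w + w^{2} + w^{5}$ ($R{\left(w \right)} = -3 + \left(\left(w^{2} + w^{2} w^{2} w\right) + w\right) = -3 + \left(\left(w^{2} + w^{4} w\right) + w\right) = -3 + \left(\left(w^{2} + w^{5}\right) + w\right) = -3 + \left(w + w^{2} + w^{5}\right) = -3 + w + w^{2} + w^{5}$)
$\left(u{\left(4,-1 \right)} + R{\left(2 \right)}\right)^{2} = \left(- \frac{3}{2} + \left(-3 + 2 + 2^{2} + 2^{5}\right)\right)^{2} = \left(- \frac{3}{2} + \left(-3 + 2 + 4 + 32\right)\right)^{2} = \left(- \frac{3}{2} + 35\right)^{2} = \left(\frac{67}{2}\right)^{2} = \frac{4489}{4}$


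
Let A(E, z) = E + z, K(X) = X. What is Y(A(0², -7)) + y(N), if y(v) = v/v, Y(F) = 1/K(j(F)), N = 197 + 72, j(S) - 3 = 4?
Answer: 8/7 ≈ 1.1429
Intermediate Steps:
j(S) = 7 (j(S) = 3 + 4 = 7)
N = 269
Y(F) = ⅐ (Y(F) = 1/7 = ⅐)
y(v) = 1
Y(A(0², -7)) + y(N) = ⅐ + 1 = 8/7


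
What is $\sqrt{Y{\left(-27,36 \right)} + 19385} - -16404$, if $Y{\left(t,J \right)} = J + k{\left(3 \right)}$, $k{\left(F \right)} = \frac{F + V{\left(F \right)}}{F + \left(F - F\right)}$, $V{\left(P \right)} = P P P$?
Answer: $16404 + 3 \sqrt{2159} \approx 16543.0$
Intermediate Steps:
$V{\left(P \right)} = P^{3}$ ($V{\left(P \right)} = P^{2} P = P^{3}$)
$k{\left(F \right)} = \frac{F + F^{3}}{F}$ ($k{\left(F \right)} = \frac{F + F^{3}}{F + \left(F - F\right)} = \frac{F + F^{3}}{F + 0} = \frac{F + F^{3}}{F}$)
$Y{\left(t,J \right)} = 10 + J$ ($Y{\left(t,J \right)} = J + \left(1 + 3^{2}\right) = J + \left(1 + 9\right) = J + 10 = 10 + J$)
$\sqrt{Y{\left(-27,36 \right)} + 19385} - -16404 = \sqrt{\left(10 + 36\right) + 19385} - -16404 = \sqrt{46 + 19385} + 16404 = \sqrt{19431} + 16404 = 3 \sqrt{2159} + 16404 = 16404 + 3 \sqrt{2159}$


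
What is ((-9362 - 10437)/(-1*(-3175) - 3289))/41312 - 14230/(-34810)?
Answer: 6770635583/16394006208 ≈ 0.41299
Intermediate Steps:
((-9362 - 10437)/(-1*(-3175) - 3289))/41312 - 14230/(-34810) = -19799/(3175 - 3289)*(1/41312) - 14230*(-1/34810) = -19799/(-114)*(1/41312) + 1423/3481 = -19799*(-1/114)*(1/41312) + 1423/3481 = (19799/114)*(1/41312) + 1423/3481 = 19799/4709568 + 1423/3481 = 6770635583/16394006208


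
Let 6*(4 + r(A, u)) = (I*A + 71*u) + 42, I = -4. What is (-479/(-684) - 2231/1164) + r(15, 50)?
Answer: 99770/171 ≈ 583.45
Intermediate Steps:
r(A, u) = 3 - 2*A/3 + 71*u/6 (r(A, u) = -4 + ((-4*A + 71*u) + 42)/6 = -4 + (42 - 4*A + 71*u)/6 = -4 + (7 - 2*A/3 + 71*u/6) = 3 - 2*A/3 + 71*u/6)
(-479/(-684) - 2231/1164) + r(15, 50) = (-479/(-684) - 2231/1164) + (3 - 2/3*15 + (71/6)*50) = (-479*(-1/684) - 2231*1/1164) + (3 - 10 + 1775/3) = (479/684 - 23/12) + 1754/3 = -208/171 + 1754/3 = 99770/171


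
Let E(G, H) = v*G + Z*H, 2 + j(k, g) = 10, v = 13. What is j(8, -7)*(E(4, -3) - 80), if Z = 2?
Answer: -272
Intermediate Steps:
j(k, g) = 8 (j(k, g) = -2 + 10 = 8)
E(G, H) = 2*H + 13*G (E(G, H) = 13*G + 2*H = 2*H + 13*G)
j(8, -7)*(E(4, -3) - 80) = 8*((2*(-3) + 13*4) - 80) = 8*((-6 + 52) - 80) = 8*(46 - 80) = 8*(-34) = -272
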